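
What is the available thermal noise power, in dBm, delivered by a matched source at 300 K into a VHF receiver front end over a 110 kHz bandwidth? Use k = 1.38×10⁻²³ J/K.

−123.4 dBm

P_n = kTB = 1.38×10⁻²³ × 300 × 1.10×10⁵ = 4.55×10⁻¹⁶ W
In dBm: 10 log₁₀(4.55×10⁻¹⁶ / 10⁻³) = −123.4 dBm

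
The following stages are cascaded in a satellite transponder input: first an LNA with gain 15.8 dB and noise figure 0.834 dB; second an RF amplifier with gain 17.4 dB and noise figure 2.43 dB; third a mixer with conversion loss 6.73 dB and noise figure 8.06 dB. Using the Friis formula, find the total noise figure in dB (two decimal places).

Convert to linear (a loss of L dB is a gain of −L dB): F_i = 10^(NF_i/10), G_i = 10^(G_i,dB/10)
  Stage 1: F_1 = 10^(0.834/10) = 1.212, G_1 = 10^(15.8/10) = 38.02
  Stage 2: F_2 = 10^(2.43/10) = 1.750, G_2 = 10^(17.4/10) = 54.95
  Stage 3: F_3 = 10^(8.06/10) = 6.397, G_3 = 10^(−6.73/10) = 0.2123
Friis cascade:
  F = 1.212 + (1.750 − 1)/38.02 + (6.397 − 1)/2089 = 1.234
NF = 10 log₁₀(1.234) = 0.91 dB

0.91 dB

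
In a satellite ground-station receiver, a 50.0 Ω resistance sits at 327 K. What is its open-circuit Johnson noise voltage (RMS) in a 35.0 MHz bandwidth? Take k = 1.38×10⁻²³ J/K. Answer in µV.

5.62 µV

V_n = √(4kTRB)
4kTRB = 4 × 1.38×10⁻²³ × 327 × 5.00×10¹ × 3.50×10⁷ = 3.16×10⁻¹¹ V²
V_n = √(3.16×10⁻¹¹) = 5.62×10⁻⁶ V = 5.62 µV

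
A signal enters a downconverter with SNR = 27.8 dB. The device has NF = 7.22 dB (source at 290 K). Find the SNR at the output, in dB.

20.58 dB

By definition F = SNR_in/SNR_out, so in dB: SNR_out = SNR_in − NF
SNR_out = 27.8 − 7.22 = 20.58 dB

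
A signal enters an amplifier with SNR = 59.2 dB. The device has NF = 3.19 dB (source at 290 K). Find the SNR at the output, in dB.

By definition F = SNR_in/SNR_out, so in dB: SNR_out = SNR_in − NF
SNR_out = 59.2 − 3.19 = 56.01 dB

56.01 dB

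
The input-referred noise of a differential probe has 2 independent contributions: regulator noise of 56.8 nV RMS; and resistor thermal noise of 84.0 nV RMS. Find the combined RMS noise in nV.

Uncorrelated sources add in power (mean-square): V_tot = √(ΣV_i²)
V_tot = √[(5.68×10⁻⁸)² + (8.40×10⁻⁸)²] = 1.01×10⁻⁷ V = 101 nV

101 nV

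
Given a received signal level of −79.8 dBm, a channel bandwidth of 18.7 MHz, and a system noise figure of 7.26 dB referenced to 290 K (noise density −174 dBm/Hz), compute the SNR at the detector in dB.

14.2 dB

Noise floor: N = −174 + 10 log₁₀(B) + NF
10 log₁₀(1.87×10⁷) = 72.72 dB
N = −174 + 72.72 + 7.26 = −94.02 dBm
SNR = P_sig − N = −79.8 − (−94.02) = 14.22 dB → 14.2 dB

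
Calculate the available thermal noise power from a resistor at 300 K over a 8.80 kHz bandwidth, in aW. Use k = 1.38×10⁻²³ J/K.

P_n = kTB = 1.38×10⁻²³ × 300 × 8.80×10³ = 3.64×10⁻¹⁷ W = 36.4 aW

36.4 aW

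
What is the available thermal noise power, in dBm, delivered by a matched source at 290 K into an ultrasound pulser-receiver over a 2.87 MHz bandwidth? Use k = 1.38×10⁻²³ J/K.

P_n = kTB = 1.38×10⁻²³ × 290 × 2.87×10⁶ = 1.15×10⁻¹⁴ W
In dBm: 10 log₁₀(1.15×10⁻¹⁴ / 10⁻³) = −109.4 dBm

−109.4 dBm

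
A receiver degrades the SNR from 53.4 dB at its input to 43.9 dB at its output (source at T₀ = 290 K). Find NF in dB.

9.5 dB

NF (dB) = SNR_in(dB) − SNR_out(dB) when the source is at T₀
NF = 53.4 − 43.9 = 9.5 dB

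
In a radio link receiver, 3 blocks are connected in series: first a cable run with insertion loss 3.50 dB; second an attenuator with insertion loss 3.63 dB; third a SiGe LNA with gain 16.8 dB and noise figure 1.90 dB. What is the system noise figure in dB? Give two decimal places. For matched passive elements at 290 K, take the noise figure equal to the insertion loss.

Convert to linear (a loss of L dB is a gain of −L dB): F_i = 10^(NF_i/10), G_i = 10^(G_i,dB/10)
  Stage 1: F_1 = 10^(3.50/10) = 2.239, G_1 = 10^(−3.50/10) = 0.4467
  Stage 2: F_2 = 10^(3.63/10) = 2.307, G_2 = 10^(−3.63/10) = 0.4335
  Stage 3: F_3 = 10^(1.90/10) = 1.549, G_3 = 10^(16.8/10) = 47.86
Friis cascade:
  F = 2.239 + (2.307 − 1)/0.4467 + (1.549 − 1)/0.1936 = 7.998
NF = 10 log₁₀(7.998) = 9.03 dB

9.03 dB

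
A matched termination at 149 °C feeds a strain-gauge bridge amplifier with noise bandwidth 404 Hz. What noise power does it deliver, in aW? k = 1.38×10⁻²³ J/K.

T = 149 °C + 273.15 = 422.15 K
P_n = kTB = 1.38×10⁻²³ × 422.15 × 4.04×10² = 2.35×10⁻¹⁸ W = 2.35 aW

2.35 aW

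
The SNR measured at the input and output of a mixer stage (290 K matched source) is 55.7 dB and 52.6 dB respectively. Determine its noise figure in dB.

3.1 dB

NF (dB) = SNR_in(dB) − SNR_out(dB) when the source is at T₀
NF = 55.7 − 52.6 = 3.1 dB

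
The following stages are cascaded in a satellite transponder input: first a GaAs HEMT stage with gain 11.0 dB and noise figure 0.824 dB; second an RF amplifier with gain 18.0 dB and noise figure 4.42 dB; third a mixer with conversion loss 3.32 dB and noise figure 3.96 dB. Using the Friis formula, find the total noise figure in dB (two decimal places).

1.31 dB

Convert to linear (a loss of L dB is a gain of −L dB): F_i = 10^(NF_i/10), G_i = 10^(G_i,dB/10)
  Stage 1: F_1 = 10^(0.824/10) = 1.209, G_1 = 10^(11.0/10) = 12.59
  Stage 2: F_2 = 10^(4.42/10) = 2.767, G_2 = 10^(18.0/10) = 63.10
  Stage 3: F_3 = 10^(3.96/10) = 2.489, G_3 = 10^(−3.32/10) = 0.4656
Friis cascade:
  F = 1.209 + (2.767 − 1)/12.59 + (2.489 − 1)/794.3 = 1.351
NF = 10 log₁₀(1.351) = 1.31 dB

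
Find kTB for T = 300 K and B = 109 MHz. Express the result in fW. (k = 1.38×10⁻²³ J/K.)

P_n = kTB = 1.38×10⁻²³ × 300 × 1.09×10⁸ = 4.51×10⁻¹³ W = 451 fW

451 fW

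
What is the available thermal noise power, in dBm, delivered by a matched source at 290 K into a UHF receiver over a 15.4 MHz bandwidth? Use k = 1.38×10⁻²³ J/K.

P_n = kTB = 1.38×10⁻²³ × 290 × 1.54×10⁷ = 6.16×10⁻¹⁴ W
In dBm: 10 log₁₀(6.16×10⁻¹⁴ / 10⁻³) = −102.1 dBm

−102.1 dBm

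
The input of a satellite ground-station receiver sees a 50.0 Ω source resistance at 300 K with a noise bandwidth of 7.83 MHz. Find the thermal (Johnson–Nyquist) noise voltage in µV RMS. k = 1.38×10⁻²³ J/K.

2.55 µV

V_n = √(4kTRB)
4kTRB = 4 × 1.38×10⁻²³ × 300 × 5.00×10¹ × 7.83×10⁶ = 6.48×10⁻¹² V²
V_n = √(6.48×10⁻¹²) = 2.55×10⁻⁶ V = 2.55 µV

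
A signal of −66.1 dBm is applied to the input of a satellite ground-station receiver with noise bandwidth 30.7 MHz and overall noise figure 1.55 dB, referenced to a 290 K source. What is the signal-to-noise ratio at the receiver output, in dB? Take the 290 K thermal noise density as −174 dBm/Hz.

31.5 dB

Noise floor: N = −174 + 10 log₁₀(B) + NF
10 log₁₀(3.07×10⁷) = 74.87 dB
N = −174 + 74.87 + 1.55 = −97.58 dBm
SNR = P_sig − N = −66.1 − (−97.58) = 31.48 dB → 31.5 dB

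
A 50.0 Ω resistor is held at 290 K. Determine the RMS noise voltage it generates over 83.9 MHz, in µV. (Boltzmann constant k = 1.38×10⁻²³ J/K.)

8.19 µV

V_n = √(4kTRB)
4kTRB = 4 × 1.38×10⁻²³ × 290 × 5.00×10¹ × 8.39×10⁷ = 6.72×10⁻¹¹ V²
V_n = √(6.72×10⁻¹¹) = 8.19×10⁻⁶ V = 8.19 µV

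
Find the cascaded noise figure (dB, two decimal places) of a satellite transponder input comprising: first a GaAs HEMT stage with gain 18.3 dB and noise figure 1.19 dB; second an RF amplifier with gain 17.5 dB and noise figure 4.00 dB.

1.26 dB

Convert to linear (a loss of L dB is a gain of −L dB): F_i = 10^(NF_i/10), G_i = 10^(G_i,dB/10)
  Stage 1: F_1 = 10^(1.19/10) = 1.315, G_1 = 10^(18.3/10) = 67.61
  Stage 2: F_2 = 10^(4.00/10) = 2.512, G_2 = 10^(17.5/10) = 56.23
Friis cascade:
  F = 1.315 + (2.512 − 1)/67.61 = 1.338
NF = 10 log₁₀(1.338) = 1.26 dB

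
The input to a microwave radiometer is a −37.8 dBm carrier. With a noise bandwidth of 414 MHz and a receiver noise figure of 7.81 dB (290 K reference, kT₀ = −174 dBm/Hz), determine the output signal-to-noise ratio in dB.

Noise floor: N = −174 + 10 log₁₀(B) + NF
10 log₁₀(4.14×10⁸) = 86.17 dB
N = −174 + 86.17 + 7.81 = −80.02 dBm
SNR = P_sig − N = −37.8 − (−80.02) = 42.22 dB → 42.2 dB

42.2 dB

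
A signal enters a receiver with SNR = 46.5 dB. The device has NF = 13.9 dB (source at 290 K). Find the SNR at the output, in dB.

By definition F = SNR_in/SNR_out, so in dB: SNR_out = SNR_in − NF
SNR_out = 46.5 − 13.9 = 32.6 dB

32.6 dB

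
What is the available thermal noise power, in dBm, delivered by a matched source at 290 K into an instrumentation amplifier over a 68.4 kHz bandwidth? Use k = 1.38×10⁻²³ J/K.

−125.6 dBm

P_n = kTB = 1.38×10⁻²³ × 290 × 6.84×10⁴ = 2.74×10⁻¹⁶ W
In dBm: 10 log₁₀(2.74×10⁻¹⁶ / 10⁻³) = −125.6 dBm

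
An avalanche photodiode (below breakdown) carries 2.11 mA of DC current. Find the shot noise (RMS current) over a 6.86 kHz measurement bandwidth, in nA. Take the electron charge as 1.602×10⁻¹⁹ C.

I_n = √(2qI·B)
2qI·B = 2 × 1.602×10⁻¹⁹ × 2.11×10⁻³ × 6.86×10³ = 4.64×10⁻¹⁸ A²
I_n = √(4.64×10⁻¹⁸) = 2.15×10⁻⁹ A = 2.15 nA

2.15 nA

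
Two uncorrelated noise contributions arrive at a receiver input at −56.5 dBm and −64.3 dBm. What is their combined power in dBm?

Convert to linear, add, convert back:
P₁ = 2.24×10⁻⁹ W, P₂ = 3.72×10⁻¹⁰ W
P_tot = 2.61×10⁻⁹ W → 10 log₁₀(P_tot / 10⁻³) = −55.8 dBm

−55.8 dBm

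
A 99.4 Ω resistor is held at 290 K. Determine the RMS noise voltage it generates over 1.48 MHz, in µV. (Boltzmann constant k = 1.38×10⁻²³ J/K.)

V_n = √(4kTRB)
4kTRB = 4 × 1.38×10⁻²³ × 290 × 9.94×10¹ × 1.48×10⁶ = 2.35×10⁻¹² V²
V_n = √(2.35×10⁻¹²) = 1.53×10⁻⁶ V = 1.53 µV

1.53 µV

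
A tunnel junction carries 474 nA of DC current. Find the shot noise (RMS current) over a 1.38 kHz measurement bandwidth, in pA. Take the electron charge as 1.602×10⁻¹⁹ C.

I_n = √(2qI·B)
2qI·B = 2 × 1.602×10⁻¹⁹ × 4.74×10⁻⁷ × 1.38×10³ = 2.10×10⁻²² A²
I_n = √(2.10×10⁻²²) = 1.45×10⁻¹¹ A = 14.5 pA

14.5 pA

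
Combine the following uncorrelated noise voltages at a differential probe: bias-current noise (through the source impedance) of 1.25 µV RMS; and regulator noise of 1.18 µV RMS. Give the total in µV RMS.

1.72 µV

Uncorrelated sources add in power (mean-square): V_tot = √(ΣV_i²)
V_tot = √[(1.25×10⁻⁶)² + (1.18×10⁻⁶)²] = 1.72×10⁻⁶ V = 1.72 µV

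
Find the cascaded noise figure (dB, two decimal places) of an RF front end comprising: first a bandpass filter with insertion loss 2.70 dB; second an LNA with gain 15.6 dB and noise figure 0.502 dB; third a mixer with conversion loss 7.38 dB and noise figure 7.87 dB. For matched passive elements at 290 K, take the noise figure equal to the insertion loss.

Convert to linear (a loss of L dB is a gain of −L dB): F_i = 10^(NF_i/10), G_i = 10^(G_i,dB/10)
  Stage 1: F_1 = 10^(2.70/10) = 1.862, G_1 = 10^(−2.70/10) = 0.5370
  Stage 2: F_2 = 10^(0.502/10) = 1.123, G_2 = 10^(15.6/10) = 36.31
  Stage 3: F_3 = 10^(7.87/10) = 6.124, G_3 = 10^(−7.38/10) = 0.1828
Friis cascade:
  F = 1.862 + (1.123 − 1)/0.5370 + (6.124 − 1)/19.50 = 2.353
NF = 10 log₁₀(2.353) = 3.72 dB

3.72 dB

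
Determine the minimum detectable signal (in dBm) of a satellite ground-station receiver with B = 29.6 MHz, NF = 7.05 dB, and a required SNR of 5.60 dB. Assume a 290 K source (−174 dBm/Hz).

Sensitivity = −174 + 10 log₁₀(B) + NF + SNR_min
= −174 + 74.71 + 7.05 + 5.60
= −86.64 dBm → −86.6 dBm

−86.6 dBm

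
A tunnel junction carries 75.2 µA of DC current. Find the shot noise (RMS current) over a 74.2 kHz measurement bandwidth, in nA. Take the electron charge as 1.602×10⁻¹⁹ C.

I_n = √(2qI·B)
2qI·B = 2 × 1.602×10⁻¹⁹ × 7.52×10⁻⁵ × 7.42×10⁴ = 1.79×10⁻¹⁸ A²
I_n = √(1.79×10⁻¹⁸) = 1.34×10⁻⁹ A = 1.34 nA

1.34 nA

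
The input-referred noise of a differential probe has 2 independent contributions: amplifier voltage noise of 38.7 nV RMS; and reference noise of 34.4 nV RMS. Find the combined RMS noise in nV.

51.8 nV

Uncorrelated sources add in power (mean-square): V_tot = √(ΣV_i²)
V_tot = √[(3.87×10⁻⁸)² + (3.44×10⁻⁸)²] = 5.18×10⁻⁸ V = 51.8 nV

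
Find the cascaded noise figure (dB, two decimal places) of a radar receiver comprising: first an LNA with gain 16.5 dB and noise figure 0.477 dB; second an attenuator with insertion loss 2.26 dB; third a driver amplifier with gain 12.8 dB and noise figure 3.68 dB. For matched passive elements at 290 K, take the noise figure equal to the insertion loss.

Convert to linear (a loss of L dB is a gain of −L dB): F_i = 10^(NF_i/10), G_i = 10^(G_i,dB/10)
  Stage 1: F_1 = 10^(0.477/10) = 1.116, G_1 = 10^(16.5/10) = 44.67
  Stage 2: F_2 = 10^(2.26/10) = 1.683, G_2 = 10^(−2.26/10) = 0.5943
  Stage 3: F_3 = 10^(3.68/10) = 2.333, G_3 = 10^(12.8/10) = 19.05
Friis cascade:
  F = 1.116 + (1.683 − 1)/44.67 + (2.333 − 1)/26.55 = 1.182
NF = 10 log₁₀(1.182) = 0.72 dB

0.72 dB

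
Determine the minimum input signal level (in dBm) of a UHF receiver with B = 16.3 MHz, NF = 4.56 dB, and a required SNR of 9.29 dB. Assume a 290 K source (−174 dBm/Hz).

−88.0 dBm

Sensitivity = −174 + 10 log₁₀(B) + NF + SNR_min
= −174 + 72.12 + 4.56 + 9.29
= −88.03 dBm → −88.0 dBm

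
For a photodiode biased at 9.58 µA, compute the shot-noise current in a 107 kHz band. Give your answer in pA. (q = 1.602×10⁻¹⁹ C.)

573 pA

I_n = √(2qI·B)
2qI·B = 2 × 1.602×10⁻¹⁹ × 9.58×10⁻⁶ × 1.07×10⁵ = 3.28×10⁻¹⁹ A²
I_n = √(3.28×10⁻¹⁹) = 5.73×10⁻¹⁰ A = 573 pA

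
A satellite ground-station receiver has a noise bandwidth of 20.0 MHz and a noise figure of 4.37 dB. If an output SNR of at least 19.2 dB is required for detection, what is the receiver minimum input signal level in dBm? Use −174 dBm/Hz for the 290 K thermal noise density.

−77.4 dBm

Sensitivity = −174 + 10 log₁₀(B) + NF + SNR_min
= −174 + 73.01 + 4.37 + 19.2
= −77.42 dBm → −77.4 dBm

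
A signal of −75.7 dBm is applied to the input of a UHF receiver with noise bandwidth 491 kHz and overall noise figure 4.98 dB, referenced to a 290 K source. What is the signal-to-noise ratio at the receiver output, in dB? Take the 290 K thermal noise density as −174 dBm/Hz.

Noise floor: N = −174 + 10 log₁₀(B) + NF
10 log₁₀(4.91×10⁵) = 56.91 dB
N = −174 + 56.91 + 4.98 = −112.11 dBm
SNR = P_sig − N = −75.7 − (−112.11) = 36.41 dB → 36.4 dB

36.4 dB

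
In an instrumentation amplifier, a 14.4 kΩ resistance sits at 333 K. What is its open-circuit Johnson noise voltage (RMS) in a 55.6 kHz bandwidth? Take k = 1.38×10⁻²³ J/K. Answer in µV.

3.84 µV

V_n = √(4kTRB)
4kTRB = 4 × 1.38×10⁻²³ × 333 × 1.44×10⁴ × 5.56×10⁴ = 1.47×10⁻¹¹ V²
V_n = √(1.47×10⁻¹¹) = 3.84×10⁻⁶ V = 3.84 µV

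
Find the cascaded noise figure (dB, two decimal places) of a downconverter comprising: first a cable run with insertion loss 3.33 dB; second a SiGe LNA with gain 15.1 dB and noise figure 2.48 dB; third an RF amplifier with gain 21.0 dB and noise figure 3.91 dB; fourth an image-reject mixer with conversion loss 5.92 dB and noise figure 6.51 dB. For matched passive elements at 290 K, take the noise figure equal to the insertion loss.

Convert to linear (a loss of L dB is a gain of −L dB): F_i = 10^(NF_i/10), G_i = 10^(G_i,dB/10)
  Stage 1: F_1 = 10^(3.33/10) = 2.153, G_1 = 10^(−3.33/10) = 0.4645
  Stage 2: F_2 = 10^(2.48/10) = 1.770, G_2 = 10^(15.1/10) = 32.36
  Stage 3: F_3 = 10^(3.91/10) = 2.460, G_3 = 10^(21.0/10) = 125.9
  Stage 4: F_4 = 10^(6.51/10) = 4.477, G_4 = 10^(−5.92/10) = 0.2559
Friis cascade:
  F = 2.153 + (1.770 − 1)/0.4645 + (2.460 − 1)/15.03 + (4.477 − 1)/1892 = 3.910
NF = 10 log₁₀(3.910) = 5.92 dB

5.92 dB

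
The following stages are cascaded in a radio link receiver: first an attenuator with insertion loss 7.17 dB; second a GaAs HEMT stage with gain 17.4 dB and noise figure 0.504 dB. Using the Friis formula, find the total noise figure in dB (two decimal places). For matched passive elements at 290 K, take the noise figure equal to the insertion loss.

7.67 dB

Convert to linear (a loss of L dB is a gain of −L dB): F_i = 10^(NF_i/10), G_i = 10^(G_i,dB/10)
  Stage 1: F_1 = 10^(7.17/10) = 5.212, G_1 = 10^(−7.17/10) = 0.1919
  Stage 2: F_2 = 10^(0.504/10) = 1.123, G_2 = 10^(17.4/10) = 54.95
Friis cascade:
  F = 5.212 + (1.123 − 1)/0.1919 = 5.853
NF = 10 log₁₀(5.853) = 7.67 dB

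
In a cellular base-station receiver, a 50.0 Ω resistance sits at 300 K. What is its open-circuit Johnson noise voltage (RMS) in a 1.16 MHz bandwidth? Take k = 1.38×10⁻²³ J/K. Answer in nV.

V_n = √(4kTRB)
4kTRB = 4 × 1.38×10⁻²³ × 300 × 5.00×10¹ × 1.16×10⁶ = 9.60×10⁻¹³ V²
V_n = √(9.60×10⁻¹³) = 9.80×10⁻⁷ V = 980 nV

980 nV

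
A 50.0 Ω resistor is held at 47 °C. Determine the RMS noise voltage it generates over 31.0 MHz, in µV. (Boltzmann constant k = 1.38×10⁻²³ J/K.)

T = 47 °C + 273.15 = 320.15 K
V_n = √(4kTRB)
4kTRB = 4 × 1.38×10⁻²³ × 320.15 × 5.00×10¹ × 3.10×10⁷ = 2.74×10⁻¹¹ V²
V_n = √(2.74×10⁻¹¹) = 5.23×10⁻⁶ V = 5.23 µV

5.23 µV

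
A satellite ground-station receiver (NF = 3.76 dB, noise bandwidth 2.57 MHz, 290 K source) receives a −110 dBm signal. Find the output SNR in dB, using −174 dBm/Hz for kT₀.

−3.9 dB

Noise floor: N = −174 + 10 log₁₀(B) + NF
10 log₁₀(2.57×10⁶) = 64.1 dB
N = −174 + 64.1 + 3.76 = −106.14 dBm
SNR = P_sig − N = −110 − (−106.14) = −3.86 dB → −3.9 dB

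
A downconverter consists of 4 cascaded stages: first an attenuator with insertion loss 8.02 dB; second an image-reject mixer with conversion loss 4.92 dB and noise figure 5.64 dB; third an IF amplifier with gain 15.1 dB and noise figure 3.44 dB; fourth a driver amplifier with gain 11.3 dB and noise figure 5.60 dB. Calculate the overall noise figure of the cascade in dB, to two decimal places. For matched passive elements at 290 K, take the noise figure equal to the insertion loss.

16.87 dB

Convert to linear (a loss of L dB is a gain of −L dB): F_i = 10^(NF_i/10), G_i = 10^(G_i,dB/10)
  Stage 1: F_1 = 10^(8.02/10) = 6.339, G_1 = 10^(−8.02/10) = 0.1578
  Stage 2: F_2 = 10^(5.64/10) = 3.664, G_2 = 10^(−4.92/10) = 0.3221
  Stage 3: F_3 = 10^(3.44/10) = 2.208, G_3 = 10^(15.1/10) = 32.36
  Stage 4: F_4 = 10^(5.60/10) = 3.631, G_4 = 10^(11.3/10) = 13.49
Friis cascade:
  F = 6.339 + (3.664 − 1)/0.1578 + (2.208 − 1)/0.05082 + (3.631 − 1)/1.644 = 48.60
NF = 10 log₁₀(48.60) = 16.87 dB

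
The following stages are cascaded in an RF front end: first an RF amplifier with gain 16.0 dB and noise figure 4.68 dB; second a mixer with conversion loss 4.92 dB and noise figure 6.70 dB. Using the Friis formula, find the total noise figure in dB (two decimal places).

4.81 dB

Convert to linear (a loss of L dB is a gain of −L dB): F_i = 10^(NF_i/10), G_i = 10^(G_i,dB/10)
  Stage 1: F_1 = 10^(4.68/10) = 2.938, G_1 = 10^(16.0/10) = 39.81
  Stage 2: F_2 = 10^(6.70/10) = 4.677, G_2 = 10^(−4.92/10) = 0.3221
Friis cascade:
  F = 2.938 + (4.677 − 1)/39.81 = 3.030
NF = 10 log₁₀(3.030) = 4.81 dB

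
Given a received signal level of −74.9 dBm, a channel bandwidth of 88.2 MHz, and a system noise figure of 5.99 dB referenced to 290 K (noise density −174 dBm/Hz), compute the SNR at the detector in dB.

13.7 dB

Noise floor: N = −174 + 10 log₁₀(B) + NF
10 log₁₀(8.82×10⁷) = 79.45 dB
N = −174 + 79.45 + 5.99 = −88.56 dBm
SNR = P_sig − N = −74.9 − (−88.56) = 13.66 dB → 13.7 dB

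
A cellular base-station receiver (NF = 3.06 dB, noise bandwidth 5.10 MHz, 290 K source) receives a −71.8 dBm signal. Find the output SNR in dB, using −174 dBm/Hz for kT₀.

32.1 dB

Noise floor: N = −174 + 10 log₁₀(B) + NF
10 log₁₀(5.10×10⁶) = 67.08 dB
N = −174 + 67.08 + 3.06 = −103.86 dBm
SNR = P_sig − N = −71.8 − (−103.86) = 32.06 dB → 32.1 dB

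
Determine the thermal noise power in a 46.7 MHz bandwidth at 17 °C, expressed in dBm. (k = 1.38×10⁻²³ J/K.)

−97.3 dBm

T = 17 °C + 273.15 = 290.15 K
P_n = kTB = 1.38×10⁻²³ × 290.15 × 4.67×10⁷ = 1.87×10⁻¹³ W
In dBm: 10 log₁₀(1.87×10⁻¹³ / 10⁻³) = −97.3 dBm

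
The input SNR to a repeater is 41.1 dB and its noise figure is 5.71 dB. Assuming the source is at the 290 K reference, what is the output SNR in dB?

By definition F = SNR_in/SNR_out, so in dB: SNR_out = SNR_in − NF
SNR_out = 41.1 − 5.71 = 35.39 dB

35.39 dB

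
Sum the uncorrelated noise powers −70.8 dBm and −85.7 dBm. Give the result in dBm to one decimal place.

Convert to linear, add, convert back:
P₁ = 8.32×10⁻¹¹ W, P₂ = 2.69×10⁻¹² W
P_tot = 8.59×10⁻¹¹ W → 10 log₁₀(P_tot / 10⁻³) = −70.7 dBm

−70.7 dBm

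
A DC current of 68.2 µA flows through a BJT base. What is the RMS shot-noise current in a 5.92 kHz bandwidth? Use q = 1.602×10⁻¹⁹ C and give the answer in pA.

360 pA

I_n = √(2qI·B)
2qI·B = 2 × 1.602×10⁻¹⁹ × 6.82×10⁻⁵ × 5.92×10³ = 1.29×10⁻¹⁹ A²
I_n = √(1.29×10⁻¹⁹) = 3.60×10⁻¹⁰ A = 360 pA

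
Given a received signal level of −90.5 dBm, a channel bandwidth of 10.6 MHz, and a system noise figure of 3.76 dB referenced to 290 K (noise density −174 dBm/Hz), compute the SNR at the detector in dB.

Noise floor: N = −174 + 10 log₁₀(B) + NF
10 log₁₀(1.06×10⁷) = 70.25 dB
N = −174 + 70.25 + 3.76 = −99.99 dBm
SNR = P_sig − N = −90.5 − (−99.99) = 9.49 dB → 9.5 dB

9.5 dB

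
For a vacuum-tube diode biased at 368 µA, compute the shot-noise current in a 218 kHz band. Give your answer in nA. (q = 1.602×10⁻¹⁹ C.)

I_n = √(2qI·B)
2qI·B = 2 × 1.602×10⁻¹⁹ × 3.68×10⁻⁴ × 2.18×10⁵ = 2.57×10⁻¹⁷ A²
I_n = √(2.57×10⁻¹⁷) = 5.07×10⁻⁹ A = 5.07 nA

5.07 nA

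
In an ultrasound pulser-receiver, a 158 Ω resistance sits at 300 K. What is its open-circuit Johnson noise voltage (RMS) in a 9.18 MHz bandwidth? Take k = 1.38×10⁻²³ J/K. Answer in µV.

V_n = √(4kTRB)
4kTRB = 4 × 1.38×10⁻²³ × 300 × 1.58×10² × 9.18×10⁶ = 2.40×10⁻¹¹ V²
V_n = √(2.40×10⁻¹¹) = 4.90×10⁻⁶ V = 4.90 µV

4.90 µV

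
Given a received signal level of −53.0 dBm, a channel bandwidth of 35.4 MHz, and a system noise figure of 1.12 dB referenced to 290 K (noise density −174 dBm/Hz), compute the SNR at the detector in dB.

44.4 dB

Noise floor: N = −174 + 10 log₁₀(B) + NF
10 log₁₀(3.54×10⁷) = 75.49 dB
N = −174 + 75.49 + 1.12 = −97.39 dBm
SNR = P_sig − N = −53.0 − (−97.39) = 44.39 dB → 44.4 dB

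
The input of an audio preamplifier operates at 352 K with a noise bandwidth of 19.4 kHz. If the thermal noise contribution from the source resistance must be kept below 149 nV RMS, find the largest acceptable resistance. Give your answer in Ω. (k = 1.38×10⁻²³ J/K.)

Johnson–Nyquist: V_n = √(4kTRB) ⇒ R = V_n² / (4kTB)
4kTB = 4 × 1.38×10⁻²³ × 352 × 1.94×10⁴ = 3.77×10⁻¹⁶
R = (1.49×10⁻⁷)² / 3.77×10⁻¹⁶ = 5.89×10¹ Ω = 58.9 Ω

58.9 Ω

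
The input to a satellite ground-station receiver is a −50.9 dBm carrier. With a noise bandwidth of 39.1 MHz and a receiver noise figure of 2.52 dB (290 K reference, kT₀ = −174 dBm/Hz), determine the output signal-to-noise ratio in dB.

Noise floor: N = −174 + 10 log₁₀(B) + NF
10 log₁₀(3.91×10⁷) = 75.92 dB
N = −174 + 75.92 + 2.52 = −95.56 dBm
SNR = P_sig − N = −50.9 − (−95.56) = 44.66 dB → 44.7 dB

44.7 dB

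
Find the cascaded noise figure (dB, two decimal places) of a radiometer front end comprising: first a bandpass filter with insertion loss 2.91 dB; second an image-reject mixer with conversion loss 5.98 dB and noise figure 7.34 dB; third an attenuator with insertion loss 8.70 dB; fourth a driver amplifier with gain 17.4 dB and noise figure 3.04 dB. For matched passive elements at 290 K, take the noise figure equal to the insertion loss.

Convert to linear (a loss of L dB is a gain of −L dB): F_i = 10^(NF_i/10), G_i = 10^(G_i,dB/10)
  Stage 1: F_1 = 10^(2.91/10) = 1.954, G_1 = 10^(−2.91/10) = 0.5117
  Stage 2: F_2 = 10^(7.34/10) = 5.420, G_2 = 10^(−5.98/10) = 0.2523
  Stage 3: F_3 = 10^(8.70/10) = 7.413, G_3 = 10^(−8.70/10) = 0.1349
  Stage 4: F_4 = 10^(3.04/10) = 2.014, G_4 = 10^(17.4/10) = 54.95
Friis cascade:
  F = 1.954 + (5.420 − 1)/0.5117 + (7.413 − 1)/0.1291 + (2.014 − 1)/0.01742 = 118.5
NF = 10 log₁₀(118.5) = 20.74 dB

20.74 dB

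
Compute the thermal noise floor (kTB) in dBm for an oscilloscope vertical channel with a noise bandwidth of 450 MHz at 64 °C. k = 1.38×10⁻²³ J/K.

−86.8 dBm

T = 64 °C + 273.15 = 337.15 K
P_n = kTB = 1.38×10⁻²³ × 337.15 × 4.50×10⁸ = 2.09×10⁻¹² W
In dBm: 10 log₁₀(2.09×10⁻¹² / 10⁻³) = −86.8 dBm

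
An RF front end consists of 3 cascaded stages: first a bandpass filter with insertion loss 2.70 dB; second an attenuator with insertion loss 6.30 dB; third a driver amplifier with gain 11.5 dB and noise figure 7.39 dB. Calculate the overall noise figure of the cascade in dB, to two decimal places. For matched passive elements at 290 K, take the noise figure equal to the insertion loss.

16.39 dB

Convert to linear (a loss of L dB is a gain of −L dB): F_i = 10^(NF_i/10), G_i = 10^(G_i,dB/10)
  Stage 1: F_1 = 10^(2.70/10) = 1.862, G_1 = 10^(−2.70/10) = 0.5370
  Stage 2: F_2 = 10^(6.30/10) = 4.266, G_2 = 10^(−6.30/10) = 0.2344
  Stage 3: F_3 = 10^(7.39/10) = 5.483, G_3 = 10^(11.5/10) = 14.13
Friis cascade:
  F = 1.862 + (4.266 − 1)/0.5370 + (5.483 − 1)/0.1259 = 43.55
NF = 10 log₁₀(43.55) = 16.39 dB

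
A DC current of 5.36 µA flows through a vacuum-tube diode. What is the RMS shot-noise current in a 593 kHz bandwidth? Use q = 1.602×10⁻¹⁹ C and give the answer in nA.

1.01 nA

I_n = √(2qI·B)
2qI·B = 2 × 1.602×10⁻¹⁹ × 5.36×10⁻⁶ × 5.93×10⁵ = 1.02×10⁻¹⁸ A²
I_n = √(1.02×10⁻¹⁸) = 1.01×10⁻⁹ A = 1.01 nA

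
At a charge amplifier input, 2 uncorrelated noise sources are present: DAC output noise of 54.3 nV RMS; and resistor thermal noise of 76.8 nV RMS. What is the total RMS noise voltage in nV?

Uncorrelated sources add in power (mean-square): V_tot = √(ΣV_i²)
V_tot = √[(5.43×10⁻⁸)² + (7.68×10⁻⁸)²] = 9.41×10⁻⁸ V = 94.1 nV

94.1 nV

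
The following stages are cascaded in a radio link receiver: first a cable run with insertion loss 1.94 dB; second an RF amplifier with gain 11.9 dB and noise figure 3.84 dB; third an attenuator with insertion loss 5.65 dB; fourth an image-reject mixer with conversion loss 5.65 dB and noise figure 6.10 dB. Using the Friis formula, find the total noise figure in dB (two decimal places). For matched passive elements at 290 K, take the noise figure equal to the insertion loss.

Convert to linear (a loss of L dB is a gain of −L dB): F_i = 10^(NF_i/10), G_i = 10^(G_i,dB/10)
  Stage 1: F_1 = 10^(1.94/10) = 1.563, G_1 = 10^(−1.94/10) = 0.6397
  Stage 2: F_2 = 10^(3.84/10) = 2.421, G_2 = 10^(11.9/10) = 15.49
  Stage 3: F_3 = 10^(5.65/10) = 3.673, G_3 = 10^(−5.65/10) = 0.2723
  Stage 4: F_4 = 10^(6.10/10) = 4.074, G_4 = 10^(−5.65/10) = 0.2723
Friis cascade:
  F = 1.563 + (2.421 − 1)/0.6397 + (3.673 − 1)/9.908 + (4.074 − 1)/2.698 = 5.194
NF = 10 log₁₀(5.194) = 7.15 dB

7.15 dB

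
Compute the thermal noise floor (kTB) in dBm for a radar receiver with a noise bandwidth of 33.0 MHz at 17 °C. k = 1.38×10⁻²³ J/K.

T = 17 °C + 273.15 = 290.15 K
P_n = kTB = 1.38×10⁻²³ × 290.15 × 3.30×10⁷ = 1.32×10⁻¹³ W
In dBm: 10 log₁₀(1.32×10⁻¹³ / 10⁻³) = −98.8 dBm

−98.8 dBm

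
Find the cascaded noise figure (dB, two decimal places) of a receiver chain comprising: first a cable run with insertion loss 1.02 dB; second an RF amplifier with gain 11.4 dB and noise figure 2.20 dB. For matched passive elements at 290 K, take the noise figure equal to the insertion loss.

Convert to linear (a loss of L dB is a gain of −L dB): F_i = 10^(NF_i/10), G_i = 10^(G_i,dB/10)
  Stage 1: F_1 = 10^(1.02/10) = 1.265, G_1 = 10^(−1.02/10) = 0.7907
  Stage 2: F_2 = 10^(2.20/10) = 1.660, G_2 = 10^(11.4/10) = 13.80
Friis cascade:
  F = 1.265 + (1.660 − 1)/0.7907 = 2.099
NF = 10 log₁₀(2.099) = 3.22 dB

3.22 dB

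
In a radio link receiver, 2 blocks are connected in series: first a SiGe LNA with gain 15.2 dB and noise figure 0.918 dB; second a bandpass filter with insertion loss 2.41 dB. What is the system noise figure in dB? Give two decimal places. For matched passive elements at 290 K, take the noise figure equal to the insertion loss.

1.00 dB

Convert to linear (a loss of L dB is a gain of −L dB): F_i = 10^(NF_i/10), G_i = 10^(G_i,dB/10)
  Stage 1: F_1 = 10^(0.918/10) = 1.235, G_1 = 10^(15.2/10) = 33.11
  Stage 2: F_2 = 10^(2.41/10) = 1.742, G_2 = 10^(−2.41/10) = 0.5741
Friis cascade:
  F = 1.235 + (1.742 − 1)/33.11 = 1.258
NF = 10 log₁₀(1.258) = 1.00 dB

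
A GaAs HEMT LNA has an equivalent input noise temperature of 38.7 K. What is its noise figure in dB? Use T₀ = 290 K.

0.544 dB

F = 1 + T_e/T₀ = 1 + 38.7/290 = 1.13345
NF = 10 log₁₀(1.13345) = 0.544 dB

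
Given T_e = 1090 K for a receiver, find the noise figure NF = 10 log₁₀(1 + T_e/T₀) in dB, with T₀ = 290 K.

F = 1 + T_e/T₀ = 1 + 1090/290 = 4.75862
NF = 10 log₁₀(4.75862) = 6.77 dB

6.77 dB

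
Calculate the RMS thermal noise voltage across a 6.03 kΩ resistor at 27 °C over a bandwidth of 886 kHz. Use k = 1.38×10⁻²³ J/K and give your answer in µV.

9.41 µV

T = 27 °C + 273.15 = 300.15 K
V_n = √(4kTRB)
4kTRB = 4 × 1.38×10⁻²³ × 300.15 × 6.03×10³ × 8.86×10⁵ = 8.85×10⁻¹¹ V²
V_n = √(8.85×10⁻¹¹) = 9.41×10⁻⁶ V = 9.41 µV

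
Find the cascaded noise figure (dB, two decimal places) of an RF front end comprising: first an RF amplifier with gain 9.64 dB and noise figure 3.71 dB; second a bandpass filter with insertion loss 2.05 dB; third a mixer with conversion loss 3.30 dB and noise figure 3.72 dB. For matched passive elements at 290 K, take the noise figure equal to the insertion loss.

4.23 dB

Convert to linear (a loss of L dB is a gain of −L dB): F_i = 10^(NF_i/10), G_i = 10^(G_i,dB/10)
  Stage 1: F_1 = 10^(3.71/10) = 2.350, G_1 = 10^(9.64/10) = 9.204
  Stage 2: F_2 = 10^(2.05/10) = 1.603, G_2 = 10^(−2.05/10) = 0.6237
  Stage 3: F_3 = 10^(3.72/10) = 2.355, G_3 = 10^(−3.30/10) = 0.4677
Friis cascade:
  F = 2.350 + (1.603 − 1)/9.204 + (2.355 − 1)/5.741 = 2.651
NF = 10 log₁₀(2.651) = 4.23 dB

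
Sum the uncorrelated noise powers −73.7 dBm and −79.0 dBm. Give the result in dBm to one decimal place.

Convert to linear, add, convert back:
P₁ = 4.27×10⁻¹¹ W, P₂ = 1.26×10⁻¹¹ W
P_tot = 5.52×10⁻¹¹ W → 10 log₁₀(P_tot / 10⁻³) = −72.6 dBm

−72.6 dBm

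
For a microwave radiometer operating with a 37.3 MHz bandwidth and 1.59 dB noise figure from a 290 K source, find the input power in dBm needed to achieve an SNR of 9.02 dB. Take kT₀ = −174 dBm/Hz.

−87.7 dBm

Sensitivity = −174 + 10 log₁₀(B) + NF + SNR_min
= −174 + 75.72 + 1.59 + 9.02
= −87.67 dBm → −87.7 dBm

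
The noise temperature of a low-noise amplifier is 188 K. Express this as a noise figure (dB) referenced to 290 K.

F = 1 + T_e/T₀ = 1 + 188/290 = 1.64828
NF = 10 log₁₀(1.64828) = 2.17 dB

2.17 dB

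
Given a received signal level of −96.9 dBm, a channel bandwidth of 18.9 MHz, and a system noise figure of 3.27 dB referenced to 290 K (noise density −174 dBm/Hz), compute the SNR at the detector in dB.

1.1 dB

Noise floor: N = −174 + 10 log₁₀(B) + NF
10 log₁₀(1.89×10⁷) = 72.76 dB
N = −174 + 72.76 + 3.27 = −97.97 dBm
SNR = P_sig − N = −96.9 − (−97.97) = 1.07 dB → 1.1 dB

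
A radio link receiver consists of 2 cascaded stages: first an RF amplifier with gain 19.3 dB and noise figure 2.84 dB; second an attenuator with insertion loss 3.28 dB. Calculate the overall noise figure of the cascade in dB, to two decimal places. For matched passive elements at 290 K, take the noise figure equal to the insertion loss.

Convert to linear (a loss of L dB is a gain of −L dB): F_i = 10^(NF_i/10), G_i = 10^(G_i,dB/10)
  Stage 1: F_1 = 10^(2.84/10) = 1.923, G_1 = 10^(19.3/10) = 85.11
  Stage 2: F_2 = 10^(3.28/10) = 2.128, G_2 = 10^(−3.28/10) = 0.4699
Friis cascade:
  F = 1.923 + (2.128 − 1)/85.11 = 1.936
NF = 10 log₁₀(1.936) = 2.87 dB

2.87 dB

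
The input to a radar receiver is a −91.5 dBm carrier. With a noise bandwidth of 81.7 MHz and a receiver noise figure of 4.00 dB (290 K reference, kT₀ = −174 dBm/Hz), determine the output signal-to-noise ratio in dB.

−0.6 dB

Noise floor: N = −174 + 10 log₁₀(B) + NF
10 log₁₀(8.17×10⁷) = 79.12 dB
N = −174 + 79.12 + 4.00 = −90.88 dBm
SNR = P_sig − N = −91.5 − (−90.88) = −0.62 dB → −0.6 dB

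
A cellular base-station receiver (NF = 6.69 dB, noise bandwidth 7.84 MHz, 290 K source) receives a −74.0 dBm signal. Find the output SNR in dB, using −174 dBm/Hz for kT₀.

24.4 dB

Noise floor: N = −174 + 10 log₁₀(B) + NF
10 log₁₀(7.84×10⁶) = 68.94 dB
N = −174 + 68.94 + 6.69 = −98.37 dBm
SNR = P_sig − N = −74.0 − (−98.37) = 24.37 dB → 24.4 dB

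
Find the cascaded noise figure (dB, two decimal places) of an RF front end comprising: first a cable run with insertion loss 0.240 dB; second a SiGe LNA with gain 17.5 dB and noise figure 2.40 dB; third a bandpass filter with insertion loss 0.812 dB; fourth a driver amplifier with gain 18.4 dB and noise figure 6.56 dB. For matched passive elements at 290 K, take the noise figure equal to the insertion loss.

Convert to linear (a loss of L dB is a gain of −L dB): F_i = 10^(NF_i/10), G_i = 10^(G_i,dB/10)
  Stage 1: F_1 = 10^(0.240/10) = 1.057, G_1 = 10^(−0.240/10) = 0.9462
  Stage 2: F_2 = 10^(2.40/10) = 1.738, G_2 = 10^(17.5/10) = 56.23
  Stage 3: F_3 = 10^(0.812/10) = 1.206, G_3 = 10^(−0.812/10) = 0.8295
  Stage 4: F_4 = 10^(6.56/10) = 4.529, G_4 = 10^(18.4/10) = 69.18
Friis cascade:
  F = 1.057 + (1.738 − 1)/0.9462 + (1.206 − 1)/53.21 + (4.529 − 1)/44.14 = 1.920
NF = 10 log₁₀(1.920) = 2.83 dB

2.83 dB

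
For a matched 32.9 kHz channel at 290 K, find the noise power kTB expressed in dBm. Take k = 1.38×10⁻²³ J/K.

P_n = kTB = 1.38×10⁻²³ × 290 × 3.29×10⁴ = 1.32×10⁻¹⁶ W
In dBm: 10 log₁₀(1.32×10⁻¹⁶ / 10⁻³) = −128.8 dBm

−128.8 dBm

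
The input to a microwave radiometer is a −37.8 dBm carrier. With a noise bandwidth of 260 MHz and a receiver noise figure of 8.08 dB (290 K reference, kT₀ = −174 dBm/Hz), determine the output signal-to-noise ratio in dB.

Noise floor: N = −174 + 10 log₁₀(B) + NF
10 log₁₀(2.60×10⁸) = 84.15 dB
N = −174 + 84.15 + 8.08 = −81.77 dBm
SNR = P_sig − N = −37.8 − (−81.77) = 43.97 dB → 44.0 dB

44.0 dB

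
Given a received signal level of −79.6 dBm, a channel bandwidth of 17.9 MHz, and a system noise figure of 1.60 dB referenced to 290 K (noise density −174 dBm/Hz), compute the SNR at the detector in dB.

20.3 dB

Noise floor: N = −174 + 10 log₁₀(B) + NF
10 log₁₀(1.79×10⁷) = 72.53 dB
N = −174 + 72.53 + 1.60 = −99.87 dBm
SNR = P_sig − N = −79.6 − (−99.87) = 20.27 dB → 20.3 dB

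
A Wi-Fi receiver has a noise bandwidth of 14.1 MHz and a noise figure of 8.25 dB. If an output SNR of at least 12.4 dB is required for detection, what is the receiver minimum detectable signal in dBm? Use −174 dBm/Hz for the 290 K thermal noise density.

−81.9 dBm

Sensitivity = −174 + 10 log₁₀(B) + NF + SNR_min
= −174 + 71.49 + 8.25 + 12.4
= −81.86 dBm → −81.9 dBm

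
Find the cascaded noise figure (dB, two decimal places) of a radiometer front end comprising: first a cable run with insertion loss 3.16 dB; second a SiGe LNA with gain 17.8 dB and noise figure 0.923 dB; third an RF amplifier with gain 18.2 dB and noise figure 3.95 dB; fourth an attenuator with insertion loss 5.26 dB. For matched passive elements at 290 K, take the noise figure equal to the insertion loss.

4.17 dB

Convert to linear (a loss of L dB is a gain of −L dB): F_i = 10^(NF_i/10), G_i = 10^(G_i,dB/10)
  Stage 1: F_1 = 10^(3.16/10) = 2.070, G_1 = 10^(−3.16/10) = 0.4831
  Stage 2: F_2 = 10^(0.923/10) = 1.237, G_2 = 10^(17.8/10) = 60.26
  Stage 3: F_3 = 10^(3.95/10) = 2.483, G_3 = 10^(18.2/10) = 66.07
  Stage 4: F_4 = 10^(5.26/10) = 3.357, G_4 = 10^(−5.26/10) = 0.2979
Friis cascade:
  F = 2.070 + (1.237 − 1)/0.4831 + (2.483 − 1)/29.11 + (3.357 − 1)/1923 = 2.613
NF = 10 log₁₀(2.613) = 4.17 dB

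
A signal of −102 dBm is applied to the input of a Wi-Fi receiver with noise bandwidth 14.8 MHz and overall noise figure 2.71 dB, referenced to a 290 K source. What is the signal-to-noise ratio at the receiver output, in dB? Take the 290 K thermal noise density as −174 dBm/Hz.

−2.4 dB

Noise floor: N = −174 + 10 log₁₀(B) + NF
10 log₁₀(1.48×10⁷) = 71.7 dB
N = −174 + 71.7 + 2.71 = −99.59 dBm
SNR = P_sig − N = −102 − (−99.59) = −2.41 dB → −2.4 dB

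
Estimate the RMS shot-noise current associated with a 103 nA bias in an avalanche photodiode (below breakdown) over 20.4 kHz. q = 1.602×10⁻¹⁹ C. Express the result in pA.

I_n = √(2qI·B)
2qI·B = 2 × 1.602×10⁻¹⁹ × 1.03×10⁻⁷ × 2.04×10⁴ = 6.73×10⁻²² A²
I_n = √(6.73×10⁻²²) = 2.59×10⁻¹¹ A = 25.9 pA

25.9 pA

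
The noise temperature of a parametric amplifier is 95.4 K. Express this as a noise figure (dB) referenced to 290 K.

1.24 dB

F = 1 + T_e/T₀ = 1 + 95.4/290 = 1.32897
NF = 10 log₁₀(1.32897) = 1.24 dB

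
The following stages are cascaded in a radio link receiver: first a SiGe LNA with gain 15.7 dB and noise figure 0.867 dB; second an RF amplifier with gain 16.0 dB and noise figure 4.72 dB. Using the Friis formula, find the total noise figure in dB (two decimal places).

Convert to linear (a loss of L dB is a gain of −L dB): F_i = 10^(NF_i/10), G_i = 10^(G_i,dB/10)
  Stage 1: F_1 = 10^(0.867/10) = 1.221, G_1 = 10^(15.7/10) = 37.15
  Stage 2: F_2 = 10^(4.72/10) = 2.965, G_2 = 10^(16.0/10) = 39.81
Friis cascade:
  F = 1.221 + (2.965 − 1)/37.15 = 1.274
NF = 10 log₁₀(1.274) = 1.05 dB

1.05 dB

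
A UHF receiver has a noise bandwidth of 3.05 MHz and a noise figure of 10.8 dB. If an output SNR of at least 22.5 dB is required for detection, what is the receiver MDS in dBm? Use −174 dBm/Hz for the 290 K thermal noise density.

Sensitivity = −174 + 10 log₁₀(B) + NF + SNR_min
= −174 + 64.84 + 10.8 + 22.5
= −75.86 dBm → −75.9 dBm

−75.9 dBm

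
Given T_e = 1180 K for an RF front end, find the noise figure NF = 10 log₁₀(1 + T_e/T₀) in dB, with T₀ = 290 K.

F = 1 + T_e/T₀ = 1 + 1180/290 = 5.06897
NF = 10 log₁₀(5.06897) = 7.05 dB

7.05 dB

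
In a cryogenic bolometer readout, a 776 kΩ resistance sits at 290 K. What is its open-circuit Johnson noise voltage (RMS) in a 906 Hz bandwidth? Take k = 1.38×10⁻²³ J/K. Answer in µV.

V_n = √(4kTRB)
4kTRB = 4 × 1.38×10⁻²³ × 290 × 7.76×10⁵ × 9.06×10² = 1.13×10⁻¹¹ V²
V_n = √(1.13×10⁻¹¹) = 3.35×10⁻⁶ V = 3.35 µV

3.35 µV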